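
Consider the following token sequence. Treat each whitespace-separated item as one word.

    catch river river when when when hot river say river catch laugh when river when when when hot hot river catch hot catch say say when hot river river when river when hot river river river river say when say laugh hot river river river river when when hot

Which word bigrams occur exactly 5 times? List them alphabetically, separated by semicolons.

Bigram counts meeting the condition (exactly 5 times):
  hot river: 5
  river when: 5
  when hot: 5
  when when: 5

hot river; river when; when hot; when when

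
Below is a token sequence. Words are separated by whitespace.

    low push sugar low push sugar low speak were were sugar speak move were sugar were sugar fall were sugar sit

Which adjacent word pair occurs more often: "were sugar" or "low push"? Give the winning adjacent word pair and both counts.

"were sugar": 4 occurrences
"low push": 2 occurrences

"were sugar" (4 vs 2)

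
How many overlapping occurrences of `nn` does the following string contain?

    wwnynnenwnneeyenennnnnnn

Sliding a length-2 window over the 24 characters (23 positions):
  position 5–6: nn
  position 10–11: nn
  position 18–19: nn
  position 19–20: nn
  position 20–21: nn
  position 21–22: nn
  position 22–23: nn
  position 23–24: nn

8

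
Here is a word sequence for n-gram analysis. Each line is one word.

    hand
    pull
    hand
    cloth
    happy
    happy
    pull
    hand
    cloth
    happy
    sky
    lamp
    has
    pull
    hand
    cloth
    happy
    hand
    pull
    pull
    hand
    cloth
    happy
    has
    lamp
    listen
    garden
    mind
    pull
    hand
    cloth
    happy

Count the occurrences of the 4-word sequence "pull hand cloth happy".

5

Scanning the 29 overlapping 4-gram windows for "pull hand cloth happy":
  position 2–5: pull hand cloth happy
  position 7–10: pull hand cloth happy
  position 14–17: pull hand cloth happy
  position 20–23: pull hand cloth happy
  position 29–32: pull hand cloth happy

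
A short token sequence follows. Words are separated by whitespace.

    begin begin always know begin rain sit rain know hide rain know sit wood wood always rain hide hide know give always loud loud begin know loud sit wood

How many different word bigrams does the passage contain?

29 tokens → 28 bigram windows in total.
Repeated bigrams (each contributes count−1 duplicates):
  rain know: 2
  sit wood: 2
2 duplicate windows → 28 − 2 = 26 distinct.

26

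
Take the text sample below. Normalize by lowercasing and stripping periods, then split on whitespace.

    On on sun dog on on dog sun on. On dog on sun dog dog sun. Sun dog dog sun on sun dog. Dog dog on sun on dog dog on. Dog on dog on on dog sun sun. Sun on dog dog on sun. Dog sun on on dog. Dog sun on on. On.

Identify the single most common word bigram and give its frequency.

"on dog", 8 times

Bigram frequencies (highest first):
  on dog: 8
  on on: 7
  dog on: 7
  dog dog: 7
  dog sun: 6
  sun on: 6
  … (3 more, each ≤ 5)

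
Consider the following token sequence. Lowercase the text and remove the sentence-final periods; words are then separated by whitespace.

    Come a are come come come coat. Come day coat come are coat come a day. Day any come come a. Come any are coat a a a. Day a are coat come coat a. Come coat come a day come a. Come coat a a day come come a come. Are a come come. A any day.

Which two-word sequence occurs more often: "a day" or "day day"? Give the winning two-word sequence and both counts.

"a day" (4 vs 1)

"a day": 4 occurrences
"day day": 1 occurrence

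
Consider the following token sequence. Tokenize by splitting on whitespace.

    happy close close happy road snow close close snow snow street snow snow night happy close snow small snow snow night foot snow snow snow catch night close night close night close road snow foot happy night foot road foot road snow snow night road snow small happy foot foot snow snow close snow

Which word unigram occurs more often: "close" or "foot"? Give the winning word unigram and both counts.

"close": 9 occurrences
"foot": 6 occurrences

"close" (9 vs 6)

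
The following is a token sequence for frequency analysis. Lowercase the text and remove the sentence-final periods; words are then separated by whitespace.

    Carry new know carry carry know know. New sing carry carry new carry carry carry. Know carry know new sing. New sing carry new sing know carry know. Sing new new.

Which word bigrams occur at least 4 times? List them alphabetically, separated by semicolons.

Bigram counts meeting the condition (at least 4 times):
  carry carry: 4
  carry know: 4
  new sing: 4

carry carry; carry know; new sing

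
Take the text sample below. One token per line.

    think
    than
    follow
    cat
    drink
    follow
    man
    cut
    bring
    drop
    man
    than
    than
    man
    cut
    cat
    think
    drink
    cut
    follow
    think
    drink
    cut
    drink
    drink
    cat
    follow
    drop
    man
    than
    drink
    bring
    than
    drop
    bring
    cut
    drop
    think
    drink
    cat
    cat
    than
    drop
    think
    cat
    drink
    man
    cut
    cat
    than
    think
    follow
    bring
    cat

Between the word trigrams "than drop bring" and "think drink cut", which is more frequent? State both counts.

"think drink cut" (2 vs 1)

"than drop bring": 1 occurrence
"think drink cut": 2 occurrences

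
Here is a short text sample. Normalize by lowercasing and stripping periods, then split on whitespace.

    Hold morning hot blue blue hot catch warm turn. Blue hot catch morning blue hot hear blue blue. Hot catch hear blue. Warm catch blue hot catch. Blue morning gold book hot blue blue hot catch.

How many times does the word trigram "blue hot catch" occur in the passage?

5

Scanning the 34 overlapping trigram windows for "blue hot catch":
  position 5–7: blue hot catch
  position 10–12: blue hot catch
  position 18–20: blue hot catch
  position 25–27: blue hot catch
  position 34–36: blue hot catch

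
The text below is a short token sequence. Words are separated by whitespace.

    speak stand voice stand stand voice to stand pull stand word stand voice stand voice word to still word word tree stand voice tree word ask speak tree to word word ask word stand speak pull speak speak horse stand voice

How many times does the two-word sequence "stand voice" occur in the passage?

Scanning the 40 overlapping bigram windows for "stand voice":
  position 2–3: stand voice
  position 5–6: stand voice
  position 12–13: stand voice
  position 14–15: stand voice
  position 22–23: stand voice
  position 40–41: stand voice

6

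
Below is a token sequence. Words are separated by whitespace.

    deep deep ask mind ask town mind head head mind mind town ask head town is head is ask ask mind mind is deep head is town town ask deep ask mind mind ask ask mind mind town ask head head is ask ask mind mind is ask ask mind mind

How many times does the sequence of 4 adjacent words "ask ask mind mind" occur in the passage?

4

Scanning the 48 overlapping 4-gram windows for "ask ask mind mind":
  position 19–22: ask ask mind mind
  position 34–37: ask ask mind mind
  position 43–46: ask ask mind mind
  position 48–51: ask ask mind mind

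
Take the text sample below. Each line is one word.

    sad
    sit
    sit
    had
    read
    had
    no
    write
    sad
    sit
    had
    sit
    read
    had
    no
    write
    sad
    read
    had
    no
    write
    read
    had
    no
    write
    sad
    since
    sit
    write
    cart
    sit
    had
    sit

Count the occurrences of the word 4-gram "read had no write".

4

Scanning the 30 overlapping 4-gram windows for "read had no write":
  position 5–8: read had no write
  position 13–16: read had no write
  position 18–21: read had no write
  position 22–25: read had no write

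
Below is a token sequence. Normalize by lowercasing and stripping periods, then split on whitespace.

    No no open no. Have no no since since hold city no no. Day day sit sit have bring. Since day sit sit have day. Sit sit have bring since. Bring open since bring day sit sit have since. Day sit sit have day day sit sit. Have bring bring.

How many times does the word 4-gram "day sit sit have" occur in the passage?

6

Scanning the 47 overlapping 4-gram windows for "day sit sit have":
  position 15–18: day sit sit have
  position 21–24: day sit sit have
  position 25–28: day sit sit have
  position 35–38: day sit sit have
  position 40–43: day sit sit have
  position 45–48: day sit sit have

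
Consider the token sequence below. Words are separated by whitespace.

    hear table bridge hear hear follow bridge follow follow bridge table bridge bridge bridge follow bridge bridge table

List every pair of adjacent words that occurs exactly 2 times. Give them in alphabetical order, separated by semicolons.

Bigram counts meeting the condition (exactly 2 times):
  bridge follow: 2
  bridge table: 2
  table bridge: 2

bridge follow; bridge table; table bridge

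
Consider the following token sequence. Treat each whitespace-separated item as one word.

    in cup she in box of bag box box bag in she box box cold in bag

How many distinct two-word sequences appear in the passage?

15

17 tokens → 16 bigram windows in total.
Repeated bigrams (each contributes count−1 duplicates):
  box box: 2
1 duplicate windows → 16 − 1 = 15 distinct.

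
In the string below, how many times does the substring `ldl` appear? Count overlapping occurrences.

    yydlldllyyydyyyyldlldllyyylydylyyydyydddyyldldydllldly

Sliding a length-3 window over the 54 characters (52 positions):
  position 5–7: ldl
  position 17–19: ldl
  position 20–22: ldl
  position 43–45: ldl
  position 51–53: ldl

5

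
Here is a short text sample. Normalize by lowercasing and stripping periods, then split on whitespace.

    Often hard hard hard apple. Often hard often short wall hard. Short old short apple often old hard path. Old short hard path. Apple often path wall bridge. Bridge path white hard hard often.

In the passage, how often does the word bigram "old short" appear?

2

Scanning the 33 overlapping bigram windows for "old short":
  position 13–14: old short
  position 20–21: old short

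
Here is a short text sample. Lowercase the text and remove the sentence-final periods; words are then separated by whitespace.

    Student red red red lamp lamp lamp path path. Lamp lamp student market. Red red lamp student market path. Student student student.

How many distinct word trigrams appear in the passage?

18

22 tokens → 20 trigram windows in total.
Repeated trigrams (each contributes count−1 duplicates):
  lamp student market: 2
  red red lamp: 2
2 duplicate windows → 20 − 2 = 18 distinct.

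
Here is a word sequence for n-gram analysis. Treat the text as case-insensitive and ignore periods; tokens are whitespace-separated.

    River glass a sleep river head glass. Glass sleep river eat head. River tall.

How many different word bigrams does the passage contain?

14 tokens → 13 bigram windows in total.
Repeated bigrams (each contributes count−1 duplicates):
  sleep river: 2
1 duplicate windows → 13 − 1 = 12 distinct.

12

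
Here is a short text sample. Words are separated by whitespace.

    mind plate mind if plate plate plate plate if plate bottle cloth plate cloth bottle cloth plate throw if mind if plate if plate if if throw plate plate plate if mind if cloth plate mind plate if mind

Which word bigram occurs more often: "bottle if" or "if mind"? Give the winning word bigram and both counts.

"bottle if": 0 occurrences
"if mind": 3 occurrences

"if mind" (3 vs 0)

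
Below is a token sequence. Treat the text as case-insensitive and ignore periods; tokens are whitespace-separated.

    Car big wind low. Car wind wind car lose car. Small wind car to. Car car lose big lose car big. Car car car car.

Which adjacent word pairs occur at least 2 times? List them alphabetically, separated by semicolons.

car big; car car; car lose; lose car; wind car

Bigram counts meeting the condition (at least 2 times):
  car big: 2
  car car: 4
  car lose: 2
  lose car: 2
  wind car: 2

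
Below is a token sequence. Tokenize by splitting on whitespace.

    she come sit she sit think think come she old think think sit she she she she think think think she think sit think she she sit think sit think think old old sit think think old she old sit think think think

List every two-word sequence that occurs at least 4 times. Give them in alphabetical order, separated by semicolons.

Bigram counts meeting the condition (at least 4 times):
  she she: 4
  sit think: 6
  think think: 8

she she; sit think; think think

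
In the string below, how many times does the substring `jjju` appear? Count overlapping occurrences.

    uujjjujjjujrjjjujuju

3

Sliding a length-4 window over the 20 characters (17 positions):
  position 3–6: jjju
  position 7–10: jjju
  position 13–16: jjju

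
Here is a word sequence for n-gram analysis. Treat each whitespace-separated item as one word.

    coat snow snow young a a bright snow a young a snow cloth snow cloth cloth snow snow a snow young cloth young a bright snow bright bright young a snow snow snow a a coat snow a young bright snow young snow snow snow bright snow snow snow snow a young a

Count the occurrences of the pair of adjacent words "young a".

Scanning the 52 overlapping bigram windows for "young a":
  position 4–5: young a
  position 10–11: young a
  position 23–24: young a
  position 29–30: young a
  position 52–53: young a

5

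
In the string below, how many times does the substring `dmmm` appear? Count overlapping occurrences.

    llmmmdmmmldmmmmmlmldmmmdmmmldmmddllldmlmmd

Sliding a length-4 window over the 42 characters (39 positions):
  position 6–9: dmmm
  position 11–14: dmmm
  position 20–23: dmmm
  position 24–27: dmmm

4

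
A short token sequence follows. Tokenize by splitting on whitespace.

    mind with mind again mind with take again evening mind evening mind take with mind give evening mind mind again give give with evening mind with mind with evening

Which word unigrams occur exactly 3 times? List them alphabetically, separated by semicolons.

Unigram counts meeting the condition (exactly 3 times):
  again: 3
  give: 3

again; give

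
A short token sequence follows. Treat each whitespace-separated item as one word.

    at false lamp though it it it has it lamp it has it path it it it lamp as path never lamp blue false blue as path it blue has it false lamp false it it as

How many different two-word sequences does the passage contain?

25

37 tokens → 36 bigram windows in total.
Repeated bigrams (each contributes count−1 duplicates):
  it it: 5
  has it: 3
  as path: 2
  false lamp: 2
  it has: 2
  it lamp: 2
  path it: 2
11 duplicate windows → 36 − 11 = 25 distinct.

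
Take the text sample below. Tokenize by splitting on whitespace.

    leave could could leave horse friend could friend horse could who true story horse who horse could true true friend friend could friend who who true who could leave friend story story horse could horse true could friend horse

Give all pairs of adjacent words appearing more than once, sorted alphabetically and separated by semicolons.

Bigram counts meeting the condition (more than once):
  could friend: 3
  could leave: 2
  friend could: 2
  friend horse: 2
  horse could: 3
  story horse: 2
  who true: 2

could friend; could leave; friend could; friend horse; horse could; story horse; who true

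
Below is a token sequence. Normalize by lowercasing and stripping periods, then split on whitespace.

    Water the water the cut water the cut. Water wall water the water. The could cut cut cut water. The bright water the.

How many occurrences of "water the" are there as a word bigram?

7

Scanning the 22 overlapping bigram windows for "water the":
  position 1–2: water the
  position 3–4: water the
  position 6–7: water the
  position 11–12: water the
  position 13–14: water the
  position 19–20: water the
  position 22–23: water the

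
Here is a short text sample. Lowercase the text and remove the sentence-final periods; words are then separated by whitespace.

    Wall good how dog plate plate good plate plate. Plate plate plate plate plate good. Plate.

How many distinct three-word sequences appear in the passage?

8

16 tokens → 14 trigram windows in total.
Repeated trigrams (each contributes count−1 duplicates):
  plate plate plate: 5
  plate good plate: 2
  plate plate good: 2
6 duplicate windows → 14 − 6 = 8 distinct.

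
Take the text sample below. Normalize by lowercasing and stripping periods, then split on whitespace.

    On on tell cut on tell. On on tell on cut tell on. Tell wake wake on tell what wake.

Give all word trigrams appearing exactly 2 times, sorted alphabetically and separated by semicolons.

on on tell; on tell on

Trigram counts meeting the condition (exactly 2 times):
  on on tell: 2
  on tell on: 2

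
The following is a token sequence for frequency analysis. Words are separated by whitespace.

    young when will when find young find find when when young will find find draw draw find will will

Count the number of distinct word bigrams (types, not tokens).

19 tokens → 18 bigram windows in total.
Repeated bigrams (each contributes count−1 duplicates):
  find find: 2
1 duplicate windows → 18 − 1 = 17 distinct.

17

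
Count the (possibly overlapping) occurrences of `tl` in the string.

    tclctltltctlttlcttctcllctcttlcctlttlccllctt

Sliding a length-2 window over the 43 characters (42 positions):
  position 5–6: tl
  position 7–8: tl
  position 11–12: tl
  position 14–15: tl
  position 28–29: tl
  position 32–33: tl
  position 35–36: tl

7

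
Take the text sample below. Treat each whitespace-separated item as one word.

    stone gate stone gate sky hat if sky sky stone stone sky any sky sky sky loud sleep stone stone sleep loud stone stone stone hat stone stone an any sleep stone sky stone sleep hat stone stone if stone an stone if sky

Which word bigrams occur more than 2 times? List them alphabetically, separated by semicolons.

sky sky; stone stone

Bigram counts meeting the condition (more than 2 times):
  sky sky: 3
  stone stone: 6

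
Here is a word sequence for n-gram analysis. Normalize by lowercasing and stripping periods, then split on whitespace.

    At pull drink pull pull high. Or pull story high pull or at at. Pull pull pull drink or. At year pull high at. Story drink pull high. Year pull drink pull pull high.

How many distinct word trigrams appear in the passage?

29

34 tokens → 32 trigram windows in total.
Repeated trigrams (each contributes count−1 duplicates):
  drink pull pull: 2
  pull drink pull: 2
  pull pull high: 2
3 duplicate windows → 32 − 3 = 29 distinct.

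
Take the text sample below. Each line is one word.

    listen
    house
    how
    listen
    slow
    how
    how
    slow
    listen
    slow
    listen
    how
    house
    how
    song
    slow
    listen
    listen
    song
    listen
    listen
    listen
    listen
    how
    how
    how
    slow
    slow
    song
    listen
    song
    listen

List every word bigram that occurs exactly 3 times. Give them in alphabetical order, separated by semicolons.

how how; slow listen; song listen

Bigram counts meeting the condition (exactly 3 times):
  how how: 3
  slow listen: 3
  song listen: 3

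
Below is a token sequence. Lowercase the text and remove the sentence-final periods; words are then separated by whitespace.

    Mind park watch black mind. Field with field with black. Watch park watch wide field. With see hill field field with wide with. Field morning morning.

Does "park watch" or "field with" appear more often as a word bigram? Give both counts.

"field with" (4 vs 2)

"park watch": 2 occurrences
"field with": 4 occurrences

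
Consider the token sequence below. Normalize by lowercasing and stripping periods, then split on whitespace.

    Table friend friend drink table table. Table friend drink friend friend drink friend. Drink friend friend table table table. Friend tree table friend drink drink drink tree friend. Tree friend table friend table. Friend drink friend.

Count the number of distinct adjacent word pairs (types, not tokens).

12

36 tokens → 35 bigram windows in total.
Repeated bigrams (each contributes count−1 duplicates):
  friend drink: 6
  table friend: 6
  drink friend: 4
  table table: 4
  friend friend: 3
  friend table: 3
  drink drink: 2
  friend tree: 2
  … (1 more repeated)
23 duplicate windows → 35 − 23 = 12 distinct.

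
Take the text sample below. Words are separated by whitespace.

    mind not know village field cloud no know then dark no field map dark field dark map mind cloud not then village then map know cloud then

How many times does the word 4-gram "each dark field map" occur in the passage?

0

Scanning the 24 overlapping 4-gram windows for "each dark field map":
  (none found)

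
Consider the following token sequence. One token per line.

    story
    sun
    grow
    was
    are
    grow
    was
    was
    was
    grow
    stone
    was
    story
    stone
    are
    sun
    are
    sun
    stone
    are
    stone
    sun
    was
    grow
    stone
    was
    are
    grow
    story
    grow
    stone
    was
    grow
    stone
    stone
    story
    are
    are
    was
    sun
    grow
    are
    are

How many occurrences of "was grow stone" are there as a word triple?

3

Scanning the 41 overlapping trigram windows for "was grow stone":
  position 9–11: was grow stone
  position 23–25: was grow stone
  position 32–34: was grow stone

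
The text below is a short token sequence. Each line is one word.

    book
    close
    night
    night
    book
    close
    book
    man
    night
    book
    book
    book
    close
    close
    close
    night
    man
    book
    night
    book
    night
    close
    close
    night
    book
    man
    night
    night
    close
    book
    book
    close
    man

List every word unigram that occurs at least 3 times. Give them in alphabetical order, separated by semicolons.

book; close; man; night

Unigram counts meeting the condition (at least 3 times):
  book: 11
  close: 9
  man: 4
  night: 9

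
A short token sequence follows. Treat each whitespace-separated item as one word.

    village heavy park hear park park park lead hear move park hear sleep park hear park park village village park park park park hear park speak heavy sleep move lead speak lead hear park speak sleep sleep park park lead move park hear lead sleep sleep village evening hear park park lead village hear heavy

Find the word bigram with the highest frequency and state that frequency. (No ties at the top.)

"park park", 8 times

Bigram frequencies (highest first):
  park park: 8
  park hear: 5
  hear park: 5
  park lead: 3
  lead hear: 2
  move park: 2
  … (26 more, each ≤ 2)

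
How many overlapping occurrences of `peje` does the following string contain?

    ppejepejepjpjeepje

2

Sliding a length-4 window over the 18 characters (15 positions):
  position 2–5: peje
  position 6–9: peje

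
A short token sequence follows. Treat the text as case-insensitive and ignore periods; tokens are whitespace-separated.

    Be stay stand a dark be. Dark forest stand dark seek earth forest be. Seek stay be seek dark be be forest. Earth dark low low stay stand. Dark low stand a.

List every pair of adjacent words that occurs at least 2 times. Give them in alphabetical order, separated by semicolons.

be seek; dark be; dark low; stand a; stand dark; stay stand

Bigram counts meeting the condition (at least 2 times):
  be seek: 2
  dark be: 2
  dark low: 2
  stand a: 2
  stand dark: 2
  stay stand: 2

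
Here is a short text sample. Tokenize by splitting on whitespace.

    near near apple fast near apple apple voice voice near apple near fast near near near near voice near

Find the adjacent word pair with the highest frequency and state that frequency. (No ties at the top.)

Bigram frequencies (highest first):
  near near: 4
  near apple: 3
  fast near: 2
  voice near: 2
  apple fast: 1
  apple apple: 1
  … (5 more, each ≤ 1)

"near near", 4 times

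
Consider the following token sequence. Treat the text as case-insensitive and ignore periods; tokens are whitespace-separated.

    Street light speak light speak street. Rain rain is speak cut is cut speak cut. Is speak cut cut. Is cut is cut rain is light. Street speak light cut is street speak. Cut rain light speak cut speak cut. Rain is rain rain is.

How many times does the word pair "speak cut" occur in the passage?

Scanning the 44 overlapping bigram windows for "speak cut":
  position 10–11: speak cut
  position 14–15: speak cut
  position 17–18: speak cut
  position 33–34: speak cut
  position 37–38: speak cut
  position 39–40: speak cut

6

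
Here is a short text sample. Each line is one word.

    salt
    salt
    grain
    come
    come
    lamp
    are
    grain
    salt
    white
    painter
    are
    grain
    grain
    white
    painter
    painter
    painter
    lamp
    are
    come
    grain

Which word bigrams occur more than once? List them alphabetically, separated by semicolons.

Bigram counts meeting the condition (more than once):
  are grain: 2
  lamp are: 2
  painter painter: 2
  white painter: 2

are grain; lamp are; painter painter; white painter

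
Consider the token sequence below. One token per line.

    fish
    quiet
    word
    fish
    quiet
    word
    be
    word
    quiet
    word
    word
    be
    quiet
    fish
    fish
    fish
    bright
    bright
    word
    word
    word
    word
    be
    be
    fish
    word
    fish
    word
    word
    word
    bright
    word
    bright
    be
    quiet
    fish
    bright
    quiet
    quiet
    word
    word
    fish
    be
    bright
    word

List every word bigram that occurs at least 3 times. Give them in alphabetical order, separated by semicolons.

bright word; quiet word; word be; word fish; word word

Bigram counts meeting the condition (at least 3 times):
  bright word: 3
  quiet word: 4
  word be: 3
  word fish: 3
  word word: 7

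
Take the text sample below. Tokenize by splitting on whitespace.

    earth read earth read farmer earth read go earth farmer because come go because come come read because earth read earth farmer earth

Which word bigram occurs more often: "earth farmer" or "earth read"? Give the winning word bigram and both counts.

"earth read" (4 vs 2)

"earth farmer": 2 occurrences
"earth read": 4 occurrences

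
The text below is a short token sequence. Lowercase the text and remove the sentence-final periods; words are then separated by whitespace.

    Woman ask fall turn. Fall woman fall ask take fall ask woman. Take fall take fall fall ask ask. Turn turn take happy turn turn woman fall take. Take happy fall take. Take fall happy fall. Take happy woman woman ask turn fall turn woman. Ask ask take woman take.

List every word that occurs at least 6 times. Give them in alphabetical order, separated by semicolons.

Unigram counts meeting the condition (at least 6 times):
  ask: 8
  fall: 12
  take: 11
  turn: 7
  woman: 8

ask; fall; take; turn; woman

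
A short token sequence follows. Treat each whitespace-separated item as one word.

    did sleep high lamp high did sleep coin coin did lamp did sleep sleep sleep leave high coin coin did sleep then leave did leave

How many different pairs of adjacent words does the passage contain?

25 tokens → 24 bigram windows in total.
Repeated bigrams (each contributes count−1 duplicates):
  did sleep: 4
  coin coin: 2
  coin did: 2
  sleep sleep: 2
6 duplicate windows → 24 − 6 = 18 distinct.

18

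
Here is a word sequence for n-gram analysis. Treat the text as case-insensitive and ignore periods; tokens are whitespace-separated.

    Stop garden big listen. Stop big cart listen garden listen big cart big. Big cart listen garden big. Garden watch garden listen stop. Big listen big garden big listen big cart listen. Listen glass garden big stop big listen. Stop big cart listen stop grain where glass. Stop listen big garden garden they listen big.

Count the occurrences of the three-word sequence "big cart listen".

Scanning the 53 overlapping trigram windows for "big cart listen":
  position 6–8: big cart listen
  position 14–16: big cart listen
  position 30–32: big cart listen
  position 41–43: big cart listen

4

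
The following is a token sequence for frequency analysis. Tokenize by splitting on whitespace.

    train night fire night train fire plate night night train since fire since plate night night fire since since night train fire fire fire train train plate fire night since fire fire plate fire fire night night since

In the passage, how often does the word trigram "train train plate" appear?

1

Scanning the 36 overlapping trigram windows for "train train plate":
  position 25–27: train train plate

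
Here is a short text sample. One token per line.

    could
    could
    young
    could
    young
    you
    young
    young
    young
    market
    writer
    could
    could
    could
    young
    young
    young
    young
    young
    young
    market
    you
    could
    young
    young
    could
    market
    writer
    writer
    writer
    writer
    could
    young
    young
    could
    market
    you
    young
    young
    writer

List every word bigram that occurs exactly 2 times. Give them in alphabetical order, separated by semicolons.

Bigram counts meeting the condition (exactly 2 times):
  could market: 2
  market writer: 2
  market you: 2
  writer could: 2
  you young: 2
  young market: 2

could market; market writer; market you; writer could; you young; young market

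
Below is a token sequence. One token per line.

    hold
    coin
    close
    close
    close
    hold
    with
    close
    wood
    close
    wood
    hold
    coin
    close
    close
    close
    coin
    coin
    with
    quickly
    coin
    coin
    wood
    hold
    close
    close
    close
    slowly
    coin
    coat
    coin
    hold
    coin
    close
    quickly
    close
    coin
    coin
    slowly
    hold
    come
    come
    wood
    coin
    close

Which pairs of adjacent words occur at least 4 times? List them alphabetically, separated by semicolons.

Bigram counts meeting the condition (at least 4 times):
  close close: 6
  coin close: 4

close close; coin close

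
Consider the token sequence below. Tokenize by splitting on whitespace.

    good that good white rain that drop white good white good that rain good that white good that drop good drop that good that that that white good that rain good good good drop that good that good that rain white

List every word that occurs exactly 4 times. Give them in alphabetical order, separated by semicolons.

drop; rain

Unigram counts meeting the condition (exactly 4 times):
  drop: 4
  rain: 4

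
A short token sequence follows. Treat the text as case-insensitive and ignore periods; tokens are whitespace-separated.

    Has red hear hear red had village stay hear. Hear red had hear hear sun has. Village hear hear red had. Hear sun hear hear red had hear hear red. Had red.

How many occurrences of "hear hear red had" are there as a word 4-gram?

5

Scanning the 29 overlapping 4-gram windows for "hear hear red had":
  position 3–6: hear hear red had
  position 9–12: hear hear red had
  position 18–21: hear hear red had
  position 24–27: hear hear red had
  position 28–31: hear hear red had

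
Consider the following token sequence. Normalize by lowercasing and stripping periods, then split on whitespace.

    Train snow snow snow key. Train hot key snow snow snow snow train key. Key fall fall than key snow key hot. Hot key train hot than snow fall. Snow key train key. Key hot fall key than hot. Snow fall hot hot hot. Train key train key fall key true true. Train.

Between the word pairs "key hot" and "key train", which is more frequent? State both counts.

"key hot": 2 occurrences
"key train": 4 occurrences

"key train" (4 vs 2)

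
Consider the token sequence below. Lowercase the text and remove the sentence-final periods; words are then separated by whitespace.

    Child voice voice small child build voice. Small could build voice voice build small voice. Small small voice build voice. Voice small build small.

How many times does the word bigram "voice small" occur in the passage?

4

Scanning the 23 overlapping bigram windows for "voice small":
  position 3–4: voice small
  position 7–8: voice small
  position 15–16: voice small
  position 21–22: voice small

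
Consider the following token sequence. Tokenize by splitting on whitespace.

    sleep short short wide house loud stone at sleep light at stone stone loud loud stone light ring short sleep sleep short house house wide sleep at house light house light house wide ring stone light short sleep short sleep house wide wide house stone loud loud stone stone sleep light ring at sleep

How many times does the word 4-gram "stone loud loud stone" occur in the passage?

2

Scanning the 51 overlapping 4-gram windows for "stone loud loud stone":
  position 13–16: stone loud loud stone
  position 45–48: stone loud loud stone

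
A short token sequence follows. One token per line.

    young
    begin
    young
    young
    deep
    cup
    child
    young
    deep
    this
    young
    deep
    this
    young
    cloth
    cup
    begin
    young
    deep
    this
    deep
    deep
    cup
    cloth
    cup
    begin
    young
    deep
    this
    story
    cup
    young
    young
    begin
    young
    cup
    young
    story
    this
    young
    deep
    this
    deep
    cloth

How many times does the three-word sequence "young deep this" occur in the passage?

5

Scanning the 42 overlapping trigram windows for "young deep this":
  position 8–10: young deep this
  position 11–13: young deep this
  position 18–20: young deep this
  position 27–29: young deep this
  position 40–42: young deep this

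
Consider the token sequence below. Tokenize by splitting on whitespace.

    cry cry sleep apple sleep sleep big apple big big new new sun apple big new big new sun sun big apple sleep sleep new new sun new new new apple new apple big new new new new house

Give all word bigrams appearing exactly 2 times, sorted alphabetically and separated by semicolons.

Bigram counts meeting the condition (exactly 2 times):
  apple sleep: 2
  big apple: 2
  new apple: 2
  sleep sleep: 2

apple sleep; big apple; new apple; sleep sleep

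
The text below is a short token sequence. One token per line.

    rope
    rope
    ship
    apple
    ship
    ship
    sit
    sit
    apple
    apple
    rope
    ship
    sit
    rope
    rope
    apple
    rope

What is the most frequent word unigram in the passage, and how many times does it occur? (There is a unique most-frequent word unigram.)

Unigram frequencies (highest first):
  rope: 6
  ship: 4
  apple: 4
  sit: 3

"rope", 6 times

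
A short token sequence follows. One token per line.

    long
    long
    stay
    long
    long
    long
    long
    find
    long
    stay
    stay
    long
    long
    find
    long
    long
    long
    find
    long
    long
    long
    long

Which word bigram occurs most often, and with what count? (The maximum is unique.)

"long long", 10 times

Bigram frequencies (highest first):
  long long: 10
  long find: 3
  find long: 3
  long stay: 2
  stay long: 2
  stay stay: 1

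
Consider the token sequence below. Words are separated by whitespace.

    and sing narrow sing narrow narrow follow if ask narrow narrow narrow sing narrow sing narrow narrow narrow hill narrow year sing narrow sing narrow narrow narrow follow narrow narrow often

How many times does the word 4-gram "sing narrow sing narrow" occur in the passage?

Scanning the 28 overlapping 4-gram windows for "sing narrow sing narrow":
  position 2–5: sing narrow sing narrow
  position 13–16: sing narrow sing narrow
  position 22–25: sing narrow sing narrow

3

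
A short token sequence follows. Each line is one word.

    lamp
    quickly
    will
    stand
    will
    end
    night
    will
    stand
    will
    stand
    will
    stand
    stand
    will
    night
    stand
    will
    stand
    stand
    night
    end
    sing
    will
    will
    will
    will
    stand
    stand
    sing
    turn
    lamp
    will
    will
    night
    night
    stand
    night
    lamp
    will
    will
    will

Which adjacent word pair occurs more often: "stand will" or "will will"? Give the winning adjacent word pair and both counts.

"stand will": 5 occurrences
"will will": 6 occurrences

"will will" (6 vs 5)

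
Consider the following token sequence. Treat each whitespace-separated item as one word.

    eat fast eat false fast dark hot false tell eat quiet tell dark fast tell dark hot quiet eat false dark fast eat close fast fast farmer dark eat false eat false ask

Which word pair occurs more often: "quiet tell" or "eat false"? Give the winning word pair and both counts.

"quiet tell": 1 occurrence
"eat false": 4 occurrences

"eat false" (4 vs 1)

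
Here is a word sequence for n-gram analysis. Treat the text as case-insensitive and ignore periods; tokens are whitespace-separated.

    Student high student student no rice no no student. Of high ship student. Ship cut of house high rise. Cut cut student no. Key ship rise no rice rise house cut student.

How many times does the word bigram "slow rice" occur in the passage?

Scanning the 31 overlapping bigram windows for "slow rice":
  (none found)

0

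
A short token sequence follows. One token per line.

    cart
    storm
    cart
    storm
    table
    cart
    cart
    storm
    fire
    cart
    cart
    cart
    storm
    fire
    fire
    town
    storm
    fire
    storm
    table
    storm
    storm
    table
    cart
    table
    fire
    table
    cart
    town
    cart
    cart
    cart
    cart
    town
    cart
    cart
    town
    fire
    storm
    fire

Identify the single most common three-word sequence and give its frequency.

"cart cart cart", 3 times

Trigram frequencies (highest first):
  cart cart cart: 3
  storm table cart: 2
  cart cart storm: 2
  cart storm fire: 2
  cart town cart: 2
  town cart cart: 2
  … (24 more, each ≤ 2)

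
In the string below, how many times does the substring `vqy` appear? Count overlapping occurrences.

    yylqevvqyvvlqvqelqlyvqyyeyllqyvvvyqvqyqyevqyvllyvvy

4

Sliding a length-3 window over the 51 characters (49 positions):
  position 7–9: vqy
  position 21–23: vqy
  position 36–38: vqy
  position 42–44: vqy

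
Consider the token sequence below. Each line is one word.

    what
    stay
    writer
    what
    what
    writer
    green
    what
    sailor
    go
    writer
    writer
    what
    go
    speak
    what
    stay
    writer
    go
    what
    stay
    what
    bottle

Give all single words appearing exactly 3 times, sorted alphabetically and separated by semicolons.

Unigram counts meeting the condition (exactly 3 times):
  go: 3
  stay: 3

go; stay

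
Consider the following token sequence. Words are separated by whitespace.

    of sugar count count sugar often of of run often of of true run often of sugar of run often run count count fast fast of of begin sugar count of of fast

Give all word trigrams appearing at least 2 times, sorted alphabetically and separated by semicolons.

of run often; often of of; run often of

Trigram counts meeting the condition (at least 2 times):
  of run often: 2
  often of of: 2
  run often of: 2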